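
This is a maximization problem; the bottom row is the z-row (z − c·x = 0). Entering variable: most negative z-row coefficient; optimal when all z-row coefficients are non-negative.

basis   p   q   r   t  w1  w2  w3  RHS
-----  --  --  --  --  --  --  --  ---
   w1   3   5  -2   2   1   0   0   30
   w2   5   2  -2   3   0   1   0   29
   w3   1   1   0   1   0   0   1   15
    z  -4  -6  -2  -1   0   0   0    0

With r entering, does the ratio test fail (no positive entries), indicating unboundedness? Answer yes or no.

Every constraint-row entry in column r is ≤ 0, so increasing r is unbounded.

yes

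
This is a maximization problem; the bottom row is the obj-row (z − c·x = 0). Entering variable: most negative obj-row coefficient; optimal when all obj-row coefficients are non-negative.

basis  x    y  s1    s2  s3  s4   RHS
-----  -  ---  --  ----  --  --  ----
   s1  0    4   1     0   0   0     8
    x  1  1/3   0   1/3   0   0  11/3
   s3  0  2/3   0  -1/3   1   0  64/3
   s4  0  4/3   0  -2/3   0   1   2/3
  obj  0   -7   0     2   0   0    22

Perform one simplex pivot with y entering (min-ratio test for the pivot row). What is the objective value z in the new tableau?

Ratio test on column y — row 1: 8/4 = 2; row 2: (11/3)/(1/3) = 11; row 3: (64/3)/(2/3) = 32; row 4: (2/3)/(4/3) = 1/2. Minimum is 1/2 at row 4 (s4 leaves); pivot element 4/3.
Pivot on row 4; the obj-row RHS becomes 22 − (-7)·(1/2) = 51/2.

51/2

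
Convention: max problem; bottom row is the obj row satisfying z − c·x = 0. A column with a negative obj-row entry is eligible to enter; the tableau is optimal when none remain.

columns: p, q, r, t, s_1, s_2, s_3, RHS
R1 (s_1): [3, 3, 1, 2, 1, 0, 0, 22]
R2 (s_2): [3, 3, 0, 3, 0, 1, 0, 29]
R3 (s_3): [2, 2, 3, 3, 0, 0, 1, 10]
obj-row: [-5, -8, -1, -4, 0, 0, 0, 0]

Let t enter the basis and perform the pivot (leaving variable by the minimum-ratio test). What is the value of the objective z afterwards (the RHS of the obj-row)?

40/3

Ratio test on column t — row 1: 22/2 = 11; row 2: 29/3 = 29/3; row 3: 10/3 = 10/3. Minimum is 10/3 at row 3 (s_3 leaves); pivot element 3.
Pivot on row 3; the obj-row RHS becomes 0 − (-4)·(10/3) = 40/3.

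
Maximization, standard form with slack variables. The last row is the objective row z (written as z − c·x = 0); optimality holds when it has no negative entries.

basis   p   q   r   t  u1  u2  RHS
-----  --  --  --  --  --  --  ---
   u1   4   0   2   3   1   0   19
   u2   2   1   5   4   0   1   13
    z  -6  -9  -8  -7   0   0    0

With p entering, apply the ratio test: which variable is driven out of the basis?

Column p entries and ratios — u1: 19/4 = 19/4; u2: 13/2 = 13/2.
Smallest ratio is 19/4 in the row of u1, so u1 leaves.

u1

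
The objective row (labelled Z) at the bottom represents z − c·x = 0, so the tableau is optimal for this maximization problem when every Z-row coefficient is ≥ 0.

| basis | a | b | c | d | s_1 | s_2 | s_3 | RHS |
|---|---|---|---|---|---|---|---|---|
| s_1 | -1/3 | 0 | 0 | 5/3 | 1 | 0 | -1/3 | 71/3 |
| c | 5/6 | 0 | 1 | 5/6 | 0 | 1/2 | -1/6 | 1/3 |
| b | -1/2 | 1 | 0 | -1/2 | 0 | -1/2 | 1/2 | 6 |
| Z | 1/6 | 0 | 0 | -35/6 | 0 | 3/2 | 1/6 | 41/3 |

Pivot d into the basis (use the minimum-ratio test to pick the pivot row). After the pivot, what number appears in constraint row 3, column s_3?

2/5

Ratio test on column d — row 1: (71/3)/(5/3) = 71/5; row 2: (1/3)/(5/6) = 2/5; row 3: entry -1/2 ≤ 0. Minimum is 2/5 at row 2 (c leaves); pivot element 5/6.
Divide row 2 by 5/6; eliminate column d from the other rows.
Row 3 update in column s_3: 1/2 − (-1/2)·(-1/5) = 2/5.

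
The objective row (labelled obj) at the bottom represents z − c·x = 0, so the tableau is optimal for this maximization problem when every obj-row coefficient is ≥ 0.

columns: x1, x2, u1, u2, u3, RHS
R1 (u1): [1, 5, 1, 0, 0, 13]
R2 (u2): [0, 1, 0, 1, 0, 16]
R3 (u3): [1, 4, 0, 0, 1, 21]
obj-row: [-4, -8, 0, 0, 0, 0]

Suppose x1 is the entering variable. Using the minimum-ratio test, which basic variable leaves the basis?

u1

Column x1 entries and ratios — u1: 13/1 = 13; u2: 0 ≤ 0, skip; u3: 21/1 = 21.
Smallest ratio is 13 in the row of u1, so u1 leaves.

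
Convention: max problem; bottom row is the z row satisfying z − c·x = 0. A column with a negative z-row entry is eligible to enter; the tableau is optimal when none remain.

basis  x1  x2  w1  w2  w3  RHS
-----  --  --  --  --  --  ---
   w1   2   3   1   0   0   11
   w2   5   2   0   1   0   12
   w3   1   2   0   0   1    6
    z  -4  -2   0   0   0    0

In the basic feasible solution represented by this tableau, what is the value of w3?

6

w3 is basic (row 3); its value is the RHS of that row, 6.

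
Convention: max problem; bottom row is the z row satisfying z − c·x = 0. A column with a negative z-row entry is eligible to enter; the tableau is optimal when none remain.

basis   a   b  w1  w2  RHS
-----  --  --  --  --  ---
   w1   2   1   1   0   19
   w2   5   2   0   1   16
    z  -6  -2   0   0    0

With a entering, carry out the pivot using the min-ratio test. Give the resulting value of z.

96/5

Ratio test on column a — row 1: 19/2 = 19/2; row 2: 16/5 = 16/5. Minimum is 16/5 at row 2 (w2 leaves); pivot element 5.
Pivot on row 2; the z-row RHS becomes 0 − (-6)·(16/5) = 96/5.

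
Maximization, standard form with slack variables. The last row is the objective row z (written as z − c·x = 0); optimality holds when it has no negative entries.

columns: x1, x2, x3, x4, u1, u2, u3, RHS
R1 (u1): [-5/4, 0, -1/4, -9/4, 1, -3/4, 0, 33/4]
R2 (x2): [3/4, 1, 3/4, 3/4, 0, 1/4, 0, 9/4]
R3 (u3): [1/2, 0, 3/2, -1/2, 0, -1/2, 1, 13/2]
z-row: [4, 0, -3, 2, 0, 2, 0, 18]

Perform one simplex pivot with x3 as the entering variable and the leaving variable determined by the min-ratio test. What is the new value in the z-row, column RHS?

Ratio test on column x3 — row 1: entry -1/4 ≤ 0; row 2: (9/4)/(3/4) = 3; row 3: (13/2)/(3/2) = 13/3. Minimum is 3 at row 2 (x2 leaves); pivot element 3/4.
Divide row 2 by 3/4; eliminate column x3 from the other rows.
z-row update in column RHS: 18 − (-3)·3 = 27.

27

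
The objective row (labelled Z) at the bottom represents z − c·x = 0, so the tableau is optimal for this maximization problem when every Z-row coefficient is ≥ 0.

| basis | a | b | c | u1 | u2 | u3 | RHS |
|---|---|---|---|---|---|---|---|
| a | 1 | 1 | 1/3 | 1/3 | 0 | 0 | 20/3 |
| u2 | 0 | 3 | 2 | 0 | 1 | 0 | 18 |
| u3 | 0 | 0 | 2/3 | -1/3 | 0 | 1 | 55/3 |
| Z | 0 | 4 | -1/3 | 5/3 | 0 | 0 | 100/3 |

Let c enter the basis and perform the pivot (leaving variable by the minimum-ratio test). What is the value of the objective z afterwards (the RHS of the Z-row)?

Ratio test on column c — row 1: (20/3)/(1/3) = 20; row 2: 18/2 = 9; row 3: (55/3)/(2/3) = 55/2. Minimum is 9 at row 2 (u2 leaves); pivot element 2.
Pivot on row 2; the Z-row RHS becomes 100/3 − (-1/3)·9 = 109/3.

109/3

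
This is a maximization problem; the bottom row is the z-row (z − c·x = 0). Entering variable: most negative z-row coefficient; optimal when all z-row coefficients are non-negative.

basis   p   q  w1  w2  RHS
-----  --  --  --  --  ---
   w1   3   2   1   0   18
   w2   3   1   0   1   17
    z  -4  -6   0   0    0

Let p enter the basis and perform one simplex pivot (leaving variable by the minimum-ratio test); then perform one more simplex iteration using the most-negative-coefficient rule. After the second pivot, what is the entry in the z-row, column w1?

14/3

Ratio test on column p — row 1: 18/3 = 6; row 2: 17/3 = 17/3. Minimum is 17/3 at row 2 (w2 leaves); pivot element 3.
Divide row 2 by 3; eliminate column p from the other rows.
Second iteration: most negative z-row entry is -14/3 in column q, so q enters.
Ratio test on column q — row 1: 1/1 = 1; row 2: (17/3)/(1/3) = 17. Minimum is 1 at row 1 (w1 leaves); pivot element 1.
Divide row 1 by 1; eliminate column q from the other rows.
After both pivots, the entry at the z-row, column w1 is 14/3.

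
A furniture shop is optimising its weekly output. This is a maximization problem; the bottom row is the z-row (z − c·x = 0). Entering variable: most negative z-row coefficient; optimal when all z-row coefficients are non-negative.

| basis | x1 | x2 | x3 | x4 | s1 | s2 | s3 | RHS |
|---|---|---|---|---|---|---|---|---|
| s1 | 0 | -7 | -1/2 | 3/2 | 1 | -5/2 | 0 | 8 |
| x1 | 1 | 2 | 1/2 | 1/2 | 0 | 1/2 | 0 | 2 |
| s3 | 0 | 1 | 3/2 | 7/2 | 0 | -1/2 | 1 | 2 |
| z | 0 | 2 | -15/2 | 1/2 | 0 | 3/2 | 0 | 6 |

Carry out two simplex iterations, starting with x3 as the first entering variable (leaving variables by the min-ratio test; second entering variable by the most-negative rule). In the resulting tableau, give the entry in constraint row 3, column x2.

Ratio test on column x3 — row 1: entry -1/2 ≤ 0; row 2: 2/(1/2) = 4; row 3: 2/(3/2) = 4/3. Minimum is 4/3 at row 3 (s3 leaves); pivot element 3/2.
Divide row 3 by 3/2; eliminate column x3 from the other rows.
Second iteration: most negative z-row entry is -1 in column s2, so s2 enters.
Ratio test on column s2 — row 1: entry -8/3 ≤ 0; row 2: (4/3)/(2/3) = 2; row 3: entry -1/3 ≤ 0. Minimum is 2 at row 2 (x1 leaves); pivot element 2/3.
Divide row 2 by 2/3; eliminate column s2 from the other rows.
After both pivots, the entry at constraint row 3, column x2 is 3/2.

3/2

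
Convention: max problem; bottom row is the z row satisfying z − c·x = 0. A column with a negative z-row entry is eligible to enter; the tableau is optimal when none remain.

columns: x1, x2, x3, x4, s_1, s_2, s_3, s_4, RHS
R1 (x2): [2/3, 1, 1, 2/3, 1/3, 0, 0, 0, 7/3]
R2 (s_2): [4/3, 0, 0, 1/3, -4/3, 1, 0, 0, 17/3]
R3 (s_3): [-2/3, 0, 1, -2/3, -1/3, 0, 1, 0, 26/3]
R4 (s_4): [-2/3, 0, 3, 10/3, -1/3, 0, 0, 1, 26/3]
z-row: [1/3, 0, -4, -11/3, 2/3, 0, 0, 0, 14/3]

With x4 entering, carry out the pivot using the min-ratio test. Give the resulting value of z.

71/5

Ratio test on column x4 — row 1: (7/3)/(2/3) = 7/2; row 2: (17/3)/(1/3) = 17; row 3: entry -2/3 ≤ 0; row 4: (26/3)/(10/3) = 13/5. Minimum is 13/5 at row 4 (s_4 leaves); pivot element 10/3.
Pivot on row 4; the z-row RHS becomes 14/3 − (-11/3)·(13/5) = 71/5.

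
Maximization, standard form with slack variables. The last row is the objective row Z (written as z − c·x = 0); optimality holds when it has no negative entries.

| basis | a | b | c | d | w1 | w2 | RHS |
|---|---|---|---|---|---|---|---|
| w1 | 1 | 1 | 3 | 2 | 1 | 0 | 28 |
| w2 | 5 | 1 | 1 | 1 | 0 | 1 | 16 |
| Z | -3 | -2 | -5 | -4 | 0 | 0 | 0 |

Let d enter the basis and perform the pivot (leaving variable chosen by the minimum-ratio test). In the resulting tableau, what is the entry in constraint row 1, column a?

Ratio test on column d — row 1: 28/2 = 14; row 2: 16/1 = 16. Minimum is 14 at row 1 (w1 leaves); pivot element 2.
Divide row 1 by 2; eliminate column d from the other rows.
In the new row 1, the a entry is the old entry divided by the pivot: 1/2 = 1/2.

1/2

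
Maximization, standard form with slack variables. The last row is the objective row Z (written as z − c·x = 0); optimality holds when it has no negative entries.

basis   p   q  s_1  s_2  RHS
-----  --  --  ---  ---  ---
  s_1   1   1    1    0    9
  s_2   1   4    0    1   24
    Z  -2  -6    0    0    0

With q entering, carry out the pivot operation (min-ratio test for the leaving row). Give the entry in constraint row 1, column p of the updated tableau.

Ratio test on column q — row 1: 9/1 = 9; row 2: 24/4 = 6. Minimum is 6 at row 2 (s_2 leaves); pivot element 4.
Divide row 2 by 4; eliminate column q from the other rows.
Row 1 update in column p: 1 − 1·(1/4) = 3/4.

3/4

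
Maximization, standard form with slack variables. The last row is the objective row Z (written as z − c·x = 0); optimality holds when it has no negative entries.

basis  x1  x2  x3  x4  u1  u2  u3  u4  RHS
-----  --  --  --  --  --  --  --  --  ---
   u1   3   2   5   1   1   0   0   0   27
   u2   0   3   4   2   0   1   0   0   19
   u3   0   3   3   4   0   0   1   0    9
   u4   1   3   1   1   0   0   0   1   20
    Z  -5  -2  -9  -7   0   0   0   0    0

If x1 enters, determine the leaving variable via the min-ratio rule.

u1

Column x1 entries and ratios — u1: 27/3 = 9; u2: 0 ≤ 0, skip; u3: 0 ≤ 0, skip; u4: 20/1 = 20.
Smallest ratio is 9 in the row of u1, so u1 leaves.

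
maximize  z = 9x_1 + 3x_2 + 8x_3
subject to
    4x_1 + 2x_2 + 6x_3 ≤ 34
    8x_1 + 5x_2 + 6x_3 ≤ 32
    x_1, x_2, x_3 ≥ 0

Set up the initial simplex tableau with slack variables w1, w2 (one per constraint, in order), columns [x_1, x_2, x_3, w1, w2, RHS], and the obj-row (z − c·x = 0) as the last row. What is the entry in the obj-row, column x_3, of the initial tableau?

The obj-row carries the negated objective coefficients: the x_3 entry is -8.

-8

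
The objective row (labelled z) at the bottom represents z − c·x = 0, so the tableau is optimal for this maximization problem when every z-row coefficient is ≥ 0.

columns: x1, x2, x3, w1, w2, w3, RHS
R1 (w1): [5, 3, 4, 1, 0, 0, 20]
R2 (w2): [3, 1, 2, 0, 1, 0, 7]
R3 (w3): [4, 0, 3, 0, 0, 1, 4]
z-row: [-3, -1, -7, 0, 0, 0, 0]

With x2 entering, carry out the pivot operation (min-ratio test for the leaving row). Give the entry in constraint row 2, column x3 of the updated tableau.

Ratio test on column x2 — row 1: 20/3 = 20/3; row 2: 7/1 = 7; row 3: entry 0 ≤ 0. Minimum is 20/3 at row 1 (w1 leaves); pivot element 3.
Divide row 1 by 3; eliminate column x2 from the other rows.
Row 2 update in column x3: 2 − 1·(4/3) = 2/3.

2/3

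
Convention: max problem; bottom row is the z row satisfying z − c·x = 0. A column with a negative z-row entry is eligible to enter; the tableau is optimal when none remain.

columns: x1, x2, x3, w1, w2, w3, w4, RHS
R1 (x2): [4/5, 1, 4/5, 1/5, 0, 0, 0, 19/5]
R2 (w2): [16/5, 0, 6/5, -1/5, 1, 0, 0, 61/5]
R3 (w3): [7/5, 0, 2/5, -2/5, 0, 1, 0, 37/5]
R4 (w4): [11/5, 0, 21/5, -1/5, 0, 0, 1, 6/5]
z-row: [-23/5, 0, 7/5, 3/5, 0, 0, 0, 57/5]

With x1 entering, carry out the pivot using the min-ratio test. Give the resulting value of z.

Ratio test on column x1 — row 1: (19/5)/(4/5) = 19/4; row 2: (61/5)/(16/5) = 61/16; row 3: (37/5)/(7/5) = 37/7; row 4: (6/5)/(11/5) = 6/11. Minimum is 6/11 at row 4 (w4 leaves); pivot element 11/5.
Pivot on row 4; the z-row RHS becomes 57/5 − (-23/5)·(6/11) = 153/11.

153/11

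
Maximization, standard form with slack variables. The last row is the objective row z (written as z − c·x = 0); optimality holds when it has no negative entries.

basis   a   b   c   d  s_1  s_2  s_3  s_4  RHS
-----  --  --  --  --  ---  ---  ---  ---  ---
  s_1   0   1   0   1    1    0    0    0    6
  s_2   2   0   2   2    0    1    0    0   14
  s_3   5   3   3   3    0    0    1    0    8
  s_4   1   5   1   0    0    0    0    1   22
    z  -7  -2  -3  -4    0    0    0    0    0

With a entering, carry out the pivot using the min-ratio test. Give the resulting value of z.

Ratio test on column a — row 1: entry 0 ≤ 0; row 2: 14/2 = 7; row 3: 8/5 = 8/5; row 4: 22/1 = 22. Minimum is 8/5 at row 3 (s_3 leaves); pivot element 5.
Pivot on row 3; the z-row RHS becomes 0 − (-7)·(8/5) = 56/5.

56/5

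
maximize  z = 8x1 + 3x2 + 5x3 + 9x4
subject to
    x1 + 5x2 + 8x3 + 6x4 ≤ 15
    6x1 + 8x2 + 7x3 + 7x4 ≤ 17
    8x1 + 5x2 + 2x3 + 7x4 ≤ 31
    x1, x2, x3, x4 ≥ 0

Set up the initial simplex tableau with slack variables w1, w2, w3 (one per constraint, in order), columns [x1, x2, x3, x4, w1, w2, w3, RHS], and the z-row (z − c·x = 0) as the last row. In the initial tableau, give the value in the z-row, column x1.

-8

The z-row carries the negated objective coefficients: the x1 entry is -8.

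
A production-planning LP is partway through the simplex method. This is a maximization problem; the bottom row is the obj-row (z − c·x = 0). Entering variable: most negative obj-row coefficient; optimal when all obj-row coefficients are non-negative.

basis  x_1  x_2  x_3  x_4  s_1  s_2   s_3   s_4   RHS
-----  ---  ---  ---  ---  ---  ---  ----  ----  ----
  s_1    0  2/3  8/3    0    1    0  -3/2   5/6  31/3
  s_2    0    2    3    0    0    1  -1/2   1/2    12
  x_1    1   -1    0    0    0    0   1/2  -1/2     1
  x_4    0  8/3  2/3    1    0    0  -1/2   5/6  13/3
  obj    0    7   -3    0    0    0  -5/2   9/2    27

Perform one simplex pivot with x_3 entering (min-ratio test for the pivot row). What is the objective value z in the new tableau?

309/8

Ratio test on column x_3 — row 1: (31/3)/(8/3) = 31/8; row 2: 12/3 = 4; row 3: entry 0 ≤ 0; row 4: (13/3)/(2/3) = 13/2. Minimum is 31/8 at row 1 (s_1 leaves); pivot element 8/3.
Pivot on row 1; the obj-row RHS becomes 27 − (-3)·(31/8) = 309/8.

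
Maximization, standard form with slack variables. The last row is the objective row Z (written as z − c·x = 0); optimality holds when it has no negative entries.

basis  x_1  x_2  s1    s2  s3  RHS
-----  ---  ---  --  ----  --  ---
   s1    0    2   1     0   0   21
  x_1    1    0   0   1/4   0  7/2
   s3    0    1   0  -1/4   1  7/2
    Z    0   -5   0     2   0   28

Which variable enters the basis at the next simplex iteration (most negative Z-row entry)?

Negative Z-row entries: x_2: -5.
The most negative is -5 in column x_2, so x_2 enters.

x_2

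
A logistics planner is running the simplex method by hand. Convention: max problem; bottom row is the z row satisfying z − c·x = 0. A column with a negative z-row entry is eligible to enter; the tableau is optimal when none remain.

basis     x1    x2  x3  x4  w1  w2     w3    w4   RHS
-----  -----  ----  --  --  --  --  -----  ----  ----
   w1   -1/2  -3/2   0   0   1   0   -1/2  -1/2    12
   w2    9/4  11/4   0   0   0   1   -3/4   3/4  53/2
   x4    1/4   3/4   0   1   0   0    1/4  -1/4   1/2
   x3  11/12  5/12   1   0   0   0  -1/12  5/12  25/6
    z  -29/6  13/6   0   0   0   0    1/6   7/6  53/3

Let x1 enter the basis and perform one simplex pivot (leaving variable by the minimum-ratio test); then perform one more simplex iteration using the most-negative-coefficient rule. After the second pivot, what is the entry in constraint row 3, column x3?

Ratio test on column x1 — row 1: entry -1/2 ≤ 0; row 2: (53/2)/(9/4) = 106/9; row 3: (1/2)/(1/4) = 2; row 4: (25/6)/(11/12) = 50/11. Minimum is 2 at row 3 (x4 leaves); pivot element 1/4.
Divide row 3 by 1/4; eliminate column x1 from the other rows.
Second iteration: most negative z-row entry is -11/3 in column w4, so w4 enters.
Ratio test on column w4 — row 1: entry -1 ≤ 0; row 2: 22/3 = 22/3; row 3: entry -1 ≤ 0; row 4: (7/3)/(4/3) = 7/4. Minimum is 7/4 at row 4 (x3 leaves); pivot element 4/3.
Divide row 4 by 4/3; eliminate column w4 from the other rows.
After both pivots, the entry at constraint row 3, column x3 is 3/4.

3/4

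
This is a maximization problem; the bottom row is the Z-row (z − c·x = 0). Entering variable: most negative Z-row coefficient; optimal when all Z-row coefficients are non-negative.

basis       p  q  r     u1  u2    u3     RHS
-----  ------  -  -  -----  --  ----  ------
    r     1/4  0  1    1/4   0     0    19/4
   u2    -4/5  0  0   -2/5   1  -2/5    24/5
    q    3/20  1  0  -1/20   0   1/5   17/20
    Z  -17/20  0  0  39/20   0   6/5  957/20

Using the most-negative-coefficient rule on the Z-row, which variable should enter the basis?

Negative Z-row entries: p: -17/20.
The most negative is -17/20 in column p, so p enters.

p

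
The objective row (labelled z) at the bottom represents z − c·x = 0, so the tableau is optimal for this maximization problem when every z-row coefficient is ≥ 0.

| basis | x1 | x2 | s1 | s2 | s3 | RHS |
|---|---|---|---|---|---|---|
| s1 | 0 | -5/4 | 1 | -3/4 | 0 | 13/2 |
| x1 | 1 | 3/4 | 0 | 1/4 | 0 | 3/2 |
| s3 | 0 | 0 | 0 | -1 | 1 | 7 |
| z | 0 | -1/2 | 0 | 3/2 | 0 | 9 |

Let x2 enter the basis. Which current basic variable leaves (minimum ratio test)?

x1

Column x2 entries and ratios — s1: -5/4 ≤ 0, skip; x1: (3/2)/(3/4) = 2; s3: 0 ≤ 0, skip.
Smallest ratio is 2 in the row of x1, so x1 leaves.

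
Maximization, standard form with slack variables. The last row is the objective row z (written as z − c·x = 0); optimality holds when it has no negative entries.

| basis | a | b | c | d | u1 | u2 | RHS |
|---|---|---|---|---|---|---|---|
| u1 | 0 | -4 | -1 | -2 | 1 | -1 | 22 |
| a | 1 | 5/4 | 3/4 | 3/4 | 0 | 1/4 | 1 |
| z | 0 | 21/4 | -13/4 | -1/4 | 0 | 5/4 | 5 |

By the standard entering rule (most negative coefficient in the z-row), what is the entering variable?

c

Negative z-row entries: c: -13/4, d: -1/4.
The most negative is -13/4 in column c, so c enters.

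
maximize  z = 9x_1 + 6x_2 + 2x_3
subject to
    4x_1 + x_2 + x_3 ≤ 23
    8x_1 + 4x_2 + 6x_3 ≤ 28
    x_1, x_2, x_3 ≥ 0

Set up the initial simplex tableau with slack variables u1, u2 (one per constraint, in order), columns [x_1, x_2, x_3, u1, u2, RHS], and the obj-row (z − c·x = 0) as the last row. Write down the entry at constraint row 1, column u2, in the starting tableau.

Slack u2 belongs to constraint 2; its column is the unit vector e_2, so the entry in row 1 is 0.

0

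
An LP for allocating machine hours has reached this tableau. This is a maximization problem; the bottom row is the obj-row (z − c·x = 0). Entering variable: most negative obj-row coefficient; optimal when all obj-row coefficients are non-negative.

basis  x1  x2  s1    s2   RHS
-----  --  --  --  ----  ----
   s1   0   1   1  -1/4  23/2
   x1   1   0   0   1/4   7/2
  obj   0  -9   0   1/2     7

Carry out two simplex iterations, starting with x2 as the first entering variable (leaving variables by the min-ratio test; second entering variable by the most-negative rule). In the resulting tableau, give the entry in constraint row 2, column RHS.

14

Ratio test on column x2 — row 1: (23/2)/1 = 23/2; row 2: entry 0 ≤ 0. Minimum is 23/2 at row 1 (s1 leaves); pivot element 1.
Divide row 1 by 1; eliminate column x2 from the other rows.
Second iteration: most negative obj-row entry is -7/4 in column s2, so s2 enters.
Ratio test on column s2 — row 1: entry -1/4 ≤ 0; row 2: (7/2)/(1/4) = 14. Minimum is 14 at row 2 (x1 leaves); pivot element 1/4.
Divide row 2 by 1/4; eliminate column s2 from the other rows.
After both pivots, the entry at constraint row 2, column RHS is 14.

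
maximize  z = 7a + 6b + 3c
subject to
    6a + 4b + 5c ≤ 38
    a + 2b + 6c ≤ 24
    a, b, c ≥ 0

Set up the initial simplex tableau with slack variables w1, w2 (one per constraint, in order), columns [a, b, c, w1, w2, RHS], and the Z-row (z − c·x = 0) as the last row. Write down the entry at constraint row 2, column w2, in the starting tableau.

1

Slack w2 belongs to constraint 2; its column is the unit vector e_2, so the entry in row 2 is 1.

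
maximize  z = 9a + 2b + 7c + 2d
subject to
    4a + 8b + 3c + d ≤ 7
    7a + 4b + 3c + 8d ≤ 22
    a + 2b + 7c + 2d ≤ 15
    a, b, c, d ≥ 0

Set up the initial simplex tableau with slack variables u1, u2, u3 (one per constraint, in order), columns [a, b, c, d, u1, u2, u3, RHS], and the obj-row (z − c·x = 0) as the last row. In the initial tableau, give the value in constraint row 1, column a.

4

Constraint 1 has coefficient 4 on a.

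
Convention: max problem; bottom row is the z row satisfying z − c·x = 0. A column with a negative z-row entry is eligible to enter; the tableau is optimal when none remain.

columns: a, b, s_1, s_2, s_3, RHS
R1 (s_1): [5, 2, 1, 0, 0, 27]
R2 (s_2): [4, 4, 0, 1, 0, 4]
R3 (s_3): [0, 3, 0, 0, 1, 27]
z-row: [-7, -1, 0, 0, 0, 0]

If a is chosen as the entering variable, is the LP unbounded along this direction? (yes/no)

no

Column a has positive entries in row(s) 1, 2, so the ratio test bounds it — not unbounded.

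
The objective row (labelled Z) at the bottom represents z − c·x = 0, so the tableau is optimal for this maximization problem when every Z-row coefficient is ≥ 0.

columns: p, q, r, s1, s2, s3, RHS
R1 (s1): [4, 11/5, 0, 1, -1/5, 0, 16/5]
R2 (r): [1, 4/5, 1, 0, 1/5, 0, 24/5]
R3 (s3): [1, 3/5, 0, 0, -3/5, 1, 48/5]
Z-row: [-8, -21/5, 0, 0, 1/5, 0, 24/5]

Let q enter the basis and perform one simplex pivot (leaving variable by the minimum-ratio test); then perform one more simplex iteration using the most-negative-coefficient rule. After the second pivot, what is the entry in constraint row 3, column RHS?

Ratio test on column q — row 1: (16/5)/(11/5) = 16/11; row 2: (24/5)/(4/5) = 6; row 3: (48/5)/(3/5) = 16. Minimum is 16/11 at row 1 (s1 leaves); pivot element 11/5.
Divide row 1 by 11/5; eliminate column q from the other rows.
Second iteration: most negative Z-row entry is -4/11 in column p, so p enters.
Ratio test on column p — row 1: (16/11)/(20/11) = 4/5; row 2: entry -5/11 ≤ 0; row 3: entry -1/11 ≤ 0. Minimum is 4/5 at row 1 (q leaves); pivot element 20/11.
Divide row 1 by 20/11; eliminate column p from the other rows.
After both pivots, the entry at constraint row 3, column RHS is 44/5.

44/5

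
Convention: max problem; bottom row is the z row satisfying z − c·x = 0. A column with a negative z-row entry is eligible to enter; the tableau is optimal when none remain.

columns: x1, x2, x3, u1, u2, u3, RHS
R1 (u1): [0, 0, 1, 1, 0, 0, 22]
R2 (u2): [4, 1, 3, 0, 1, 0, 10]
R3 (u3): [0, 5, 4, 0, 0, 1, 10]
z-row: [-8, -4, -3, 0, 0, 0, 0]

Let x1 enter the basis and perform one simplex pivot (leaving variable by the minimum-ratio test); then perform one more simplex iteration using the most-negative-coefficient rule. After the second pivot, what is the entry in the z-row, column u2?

2

Ratio test on column x1 — row 1: entry 0 ≤ 0; row 2: 10/4 = 5/2; row 3: entry 0 ≤ 0. Minimum is 5/2 at row 2 (u2 leaves); pivot element 4.
Divide row 2 by 4; eliminate column x1 from the other rows.
Second iteration: most negative z-row entry is -2 in column x2, so x2 enters.
Ratio test on column x2 — row 1: entry 0 ≤ 0; row 2: (5/2)/(1/4) = 10; row 3: 10/5 = 2. Minimum is 2 at row 3 (u3 leaves); pivot element 5.
Divide row 3 by 5; eliminate column x2 from the other rows.
After both pivots, the entry at the z-row, column u2 is 2.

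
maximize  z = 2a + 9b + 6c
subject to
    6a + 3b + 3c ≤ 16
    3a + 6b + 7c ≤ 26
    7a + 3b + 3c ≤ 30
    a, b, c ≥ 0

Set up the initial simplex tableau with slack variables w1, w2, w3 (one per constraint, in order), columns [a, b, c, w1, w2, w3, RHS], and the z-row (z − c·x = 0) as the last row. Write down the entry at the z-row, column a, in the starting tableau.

-2

The z-row carries the negated objective coefficients: the a entry is -2.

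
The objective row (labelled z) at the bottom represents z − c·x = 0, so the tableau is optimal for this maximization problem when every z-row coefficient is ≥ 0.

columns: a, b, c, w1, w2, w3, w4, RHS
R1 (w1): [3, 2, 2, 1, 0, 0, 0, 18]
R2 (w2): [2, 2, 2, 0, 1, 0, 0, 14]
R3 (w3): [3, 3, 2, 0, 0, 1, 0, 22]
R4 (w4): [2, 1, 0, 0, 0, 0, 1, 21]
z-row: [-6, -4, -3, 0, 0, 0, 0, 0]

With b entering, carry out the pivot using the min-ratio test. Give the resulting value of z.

28

Ratio test on column b — row 1: 18/2 = 9; row 2: 14/2 = 7; row 3: 22/3 = 22/3; row 4: 21/1 = 21. Minimum is 7 at row 2 (w2 leaves); pivot element 2.
Pivot on row 2; the z-row RHS becomes 0 − (-4)·7 = 28.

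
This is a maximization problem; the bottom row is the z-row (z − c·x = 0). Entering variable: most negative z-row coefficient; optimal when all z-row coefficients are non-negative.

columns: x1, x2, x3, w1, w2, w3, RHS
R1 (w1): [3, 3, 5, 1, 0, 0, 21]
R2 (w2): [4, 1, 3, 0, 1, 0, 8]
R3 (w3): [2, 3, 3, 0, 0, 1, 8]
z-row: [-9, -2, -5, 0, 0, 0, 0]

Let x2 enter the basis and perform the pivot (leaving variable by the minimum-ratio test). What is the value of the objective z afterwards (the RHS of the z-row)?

16/3

Ratio test on column x2 — row 1: 21/3 = 7; row 2: 8/1 = 8; row 3: 8/3 = 8/3. Minimum is 8/3 at row 3 (w3 leaves); pivot element 3.
Pivot on row 3; the z-row RHS becomes 0 − (-2)·(8/3) = 16/3.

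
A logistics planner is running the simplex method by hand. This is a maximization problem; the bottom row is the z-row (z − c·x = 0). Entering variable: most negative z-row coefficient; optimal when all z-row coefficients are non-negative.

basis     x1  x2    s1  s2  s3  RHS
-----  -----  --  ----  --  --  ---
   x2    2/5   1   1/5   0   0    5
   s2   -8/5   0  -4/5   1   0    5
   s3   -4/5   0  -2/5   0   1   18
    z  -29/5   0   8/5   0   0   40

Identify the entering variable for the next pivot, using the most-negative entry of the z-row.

x1

Negative z-row entries: x1: -29/5.
The most negative is -29/5 in column x1, so x1 enters.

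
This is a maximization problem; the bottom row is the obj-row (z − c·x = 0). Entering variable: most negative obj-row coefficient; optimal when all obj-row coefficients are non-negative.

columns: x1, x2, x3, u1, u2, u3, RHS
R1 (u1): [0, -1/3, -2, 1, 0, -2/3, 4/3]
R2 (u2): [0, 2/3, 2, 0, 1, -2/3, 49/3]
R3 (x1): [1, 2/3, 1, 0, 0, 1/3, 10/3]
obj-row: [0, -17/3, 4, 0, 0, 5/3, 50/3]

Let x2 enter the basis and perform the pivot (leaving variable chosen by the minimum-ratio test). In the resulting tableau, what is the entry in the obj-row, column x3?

Ratio test on column x2 — row 1: entry -1/3 ≤ 0; row 2: (49/3)/(2/3) = 49/2; row 3: (10/3)/(2/3) = 5. Minimum is 5 at row 3 (x1 leaves); pivot element 2/3.
Divide row 3 by 2/3; eliminate column x2 from the other rows.
obj-row update in column x3: 4 − (-17/3)·(3/2) = 25/2.

25/2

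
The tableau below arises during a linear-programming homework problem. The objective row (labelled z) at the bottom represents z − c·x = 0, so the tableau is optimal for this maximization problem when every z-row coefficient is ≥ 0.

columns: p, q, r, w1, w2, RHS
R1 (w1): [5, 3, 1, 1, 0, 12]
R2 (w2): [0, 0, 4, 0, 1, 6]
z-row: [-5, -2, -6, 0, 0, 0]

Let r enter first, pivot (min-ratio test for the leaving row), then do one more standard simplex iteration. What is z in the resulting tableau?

Ratio test on column r — row 1: 12/1 = 12; row 2: 6/4 = 3/2. Minimum is 3/2 at row 2 (w2 leaves); pivot element 4.
Pivot on row 2; the z-row RHS becomes 0 − (-6)·(3/2) = 9.
Next entering variable (most negative z-row entry -5): p.
Ratio test on column p — row 1: (21/2)/5 = 21/10; row 2: entry 0 ≤ 0. Minimum is 21/10 at row 1 (w1 leaves); pivot element 5.
After the second pivot the z-row RHS is 9 − (-5)·(21/10) = 39/2.

39/2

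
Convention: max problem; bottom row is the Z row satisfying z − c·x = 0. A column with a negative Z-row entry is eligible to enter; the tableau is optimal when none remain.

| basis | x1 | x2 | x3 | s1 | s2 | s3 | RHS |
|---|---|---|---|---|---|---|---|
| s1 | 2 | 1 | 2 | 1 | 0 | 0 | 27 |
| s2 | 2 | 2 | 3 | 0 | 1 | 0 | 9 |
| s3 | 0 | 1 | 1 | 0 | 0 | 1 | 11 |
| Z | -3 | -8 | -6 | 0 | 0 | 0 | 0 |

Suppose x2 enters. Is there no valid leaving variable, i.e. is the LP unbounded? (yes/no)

no

Column x2 has positive entries in row(s) 1, 2, 3, so the ratio test bounds it — not unbounded.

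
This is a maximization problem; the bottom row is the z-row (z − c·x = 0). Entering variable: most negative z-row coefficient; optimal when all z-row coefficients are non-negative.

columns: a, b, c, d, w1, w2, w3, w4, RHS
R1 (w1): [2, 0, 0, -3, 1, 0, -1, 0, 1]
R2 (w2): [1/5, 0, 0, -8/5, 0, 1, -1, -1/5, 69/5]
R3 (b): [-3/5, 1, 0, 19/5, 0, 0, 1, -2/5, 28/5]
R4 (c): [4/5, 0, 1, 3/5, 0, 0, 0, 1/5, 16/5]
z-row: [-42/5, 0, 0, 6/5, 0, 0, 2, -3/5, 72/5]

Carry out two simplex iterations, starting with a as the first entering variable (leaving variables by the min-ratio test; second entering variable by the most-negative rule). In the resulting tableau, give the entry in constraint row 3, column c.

Ratio test on column a — row 1: 1/2 = 1/2; row 2: (69/5)/(1/5) = 69; row 3: entry -3/5 ≤ 0; row 4: (16/5)/(4/5) = 4. Minimum is 1/2 at row 1 (w1 leaves); pivot element 2.
Divide row 1 by 2; eliminate column a from the other rows.
Second iteration: most negative z-row entry is -57/5 in column d, so d enters.
Ratio test on column d — row 1: entry -3/2 ≤ 0; row 2: entry -13/10 ≤ 0; row 3: (59/10)/(29/10) = 59/29; row 4: (14/5)/(9/5) = 14/9. Minimum is 14/9 at row 4 (c leaves); pivot element 9/5.
Divide row 4 by 9/5; eliminate column d from the other rows.
After both pivots, the entry at constraint row 3, column c is -29/18.

-29/18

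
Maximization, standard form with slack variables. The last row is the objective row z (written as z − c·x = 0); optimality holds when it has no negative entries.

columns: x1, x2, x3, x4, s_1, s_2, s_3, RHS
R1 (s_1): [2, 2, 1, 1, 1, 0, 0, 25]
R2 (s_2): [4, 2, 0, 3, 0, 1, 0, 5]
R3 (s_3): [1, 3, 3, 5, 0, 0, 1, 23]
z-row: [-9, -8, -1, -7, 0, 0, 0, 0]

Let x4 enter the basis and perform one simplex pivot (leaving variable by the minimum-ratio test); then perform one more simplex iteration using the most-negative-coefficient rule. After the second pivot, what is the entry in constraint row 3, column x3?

Ratio test on column x4 — row 1: 25/1 = 25; row 2: 5/3 = 5/3; row 3: 23/5 = 23/5. Minimum is 5/3 at row 2 (s_2 leaves); pivot element 3.
Divide row 2 by 3; eliminate column x4 from the other rows.
Second iteration: most negative z-row entry is -10/3 in column x2, so x2 enters.
Ratio test on column x2 — row 1: (70/3)/(4/3) = 35/2; row 2: (5/3)/(2/3) = 5/2; row 3: entry -1/3 ≤ 0. Minimum is 5/2 at row 2 (x4 leaves); pivot element 2/3.
Divide row 2 by 2/3; eliminate column x2 from the other rows.
After both pivots, the entry at constraint row 3, column x3 is 3.

3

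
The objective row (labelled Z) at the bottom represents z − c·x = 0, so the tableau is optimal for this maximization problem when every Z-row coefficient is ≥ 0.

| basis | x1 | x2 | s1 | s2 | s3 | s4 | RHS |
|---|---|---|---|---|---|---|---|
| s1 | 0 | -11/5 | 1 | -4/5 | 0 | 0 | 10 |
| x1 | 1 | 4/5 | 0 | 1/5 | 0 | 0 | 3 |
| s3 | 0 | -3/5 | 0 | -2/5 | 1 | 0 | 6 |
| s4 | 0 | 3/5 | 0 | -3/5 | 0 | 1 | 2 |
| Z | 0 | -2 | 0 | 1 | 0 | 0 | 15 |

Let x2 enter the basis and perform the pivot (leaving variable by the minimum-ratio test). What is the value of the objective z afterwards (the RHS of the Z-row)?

65/3

Ratio test on column x2 — row 1: entry -11/5 ≤ 0; row 2: 3/(4/5) = 15/4; row 3: entry -3/5 ≤ 0; row 4: 2/(3/5) = 10/3. Minimum is 10/3 at row 4 (s4 leaves); pivot element 3/5.
Pivot on row 4; the Z-row RHS becomes 15 − (-2)·(10/3) = 65/3.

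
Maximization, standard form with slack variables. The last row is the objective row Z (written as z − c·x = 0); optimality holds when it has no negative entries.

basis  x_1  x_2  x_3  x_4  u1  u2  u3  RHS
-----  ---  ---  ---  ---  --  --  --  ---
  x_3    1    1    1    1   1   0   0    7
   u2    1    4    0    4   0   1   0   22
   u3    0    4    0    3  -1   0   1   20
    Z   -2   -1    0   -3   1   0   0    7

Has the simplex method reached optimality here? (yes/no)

The Z-row has a negative entry -3 in column x_4, so it is not optimal.

no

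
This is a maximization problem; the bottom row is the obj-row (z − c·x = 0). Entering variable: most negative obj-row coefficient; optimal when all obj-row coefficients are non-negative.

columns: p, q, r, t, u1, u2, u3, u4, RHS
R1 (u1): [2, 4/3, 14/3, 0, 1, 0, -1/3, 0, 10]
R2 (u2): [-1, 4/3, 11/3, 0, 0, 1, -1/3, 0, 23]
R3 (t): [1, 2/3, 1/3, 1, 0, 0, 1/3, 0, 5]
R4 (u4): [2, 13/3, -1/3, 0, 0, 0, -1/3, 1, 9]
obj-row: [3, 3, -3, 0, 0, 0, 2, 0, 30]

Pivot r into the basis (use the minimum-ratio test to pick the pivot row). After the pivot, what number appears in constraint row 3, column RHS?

30/7

Ratio test on column r — row 1: 10/(14/3) = 15/7; row 2: 23/(11/3) = 69/11; row 3: 5/(1/3) = 15; row 4: entry -1/3 ≤ 0. Minimum is 15/7 at row 1 (u1 leaves); pivot element 14/3.
Divide row 1 by 14/3; eliminate column r from the other rows.
Row 3 update in column RHS: 5 − (1/3)·(15/7) = 30/7.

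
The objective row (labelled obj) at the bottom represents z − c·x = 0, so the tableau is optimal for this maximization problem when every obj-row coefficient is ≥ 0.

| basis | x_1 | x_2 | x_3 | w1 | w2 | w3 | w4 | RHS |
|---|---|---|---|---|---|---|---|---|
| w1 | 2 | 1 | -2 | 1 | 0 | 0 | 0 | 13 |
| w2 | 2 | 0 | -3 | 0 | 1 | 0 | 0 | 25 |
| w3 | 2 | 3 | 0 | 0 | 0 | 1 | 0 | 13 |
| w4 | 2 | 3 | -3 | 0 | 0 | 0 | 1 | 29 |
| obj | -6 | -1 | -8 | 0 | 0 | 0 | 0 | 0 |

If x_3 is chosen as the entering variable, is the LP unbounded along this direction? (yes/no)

yes

Every constraint-row entry in column x_3 is ≤ 0, so increasing x_3 is unbounded.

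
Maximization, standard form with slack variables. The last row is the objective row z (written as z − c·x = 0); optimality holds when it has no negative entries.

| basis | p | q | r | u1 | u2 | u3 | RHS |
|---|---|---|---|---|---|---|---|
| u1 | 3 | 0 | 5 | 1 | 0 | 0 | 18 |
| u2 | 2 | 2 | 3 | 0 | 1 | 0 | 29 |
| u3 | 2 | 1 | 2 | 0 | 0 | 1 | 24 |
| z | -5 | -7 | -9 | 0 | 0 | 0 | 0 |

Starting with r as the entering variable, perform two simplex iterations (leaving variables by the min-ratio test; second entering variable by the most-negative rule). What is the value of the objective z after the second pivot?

Ratio test on column r — row 1: 18/5 = 18/5; row 2: 29/3 = 29/3; row 3: 24/2 = 12. Minimum is 18/5 at row 1 (u1 leaves); pivot element 5.
Pivot on row 1; the z-row RHS becomes 0 − (-9)·(18/5) = 162/5.
Next entering variable (most negative z-row entry -7): q.
Ratio test on column q — row 1: entry 0 ≤ 0; row 2: (91/5)/2 = 91/10; row 3: (84/5)/1 = 84/5. Minimum is 91/10 at row 2 (u2 leaves); pivot element 2.
After the second pivot the z-row RHS is 162/5 − (-7)·(91/10) = 961/10.

961/10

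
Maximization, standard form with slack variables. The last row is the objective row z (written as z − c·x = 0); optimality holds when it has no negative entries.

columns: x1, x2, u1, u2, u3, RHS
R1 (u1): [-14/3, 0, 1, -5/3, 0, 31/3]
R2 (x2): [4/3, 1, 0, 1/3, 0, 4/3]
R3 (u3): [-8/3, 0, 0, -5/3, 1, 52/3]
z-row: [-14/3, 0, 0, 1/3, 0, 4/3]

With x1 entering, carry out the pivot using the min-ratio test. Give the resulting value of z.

6

Ratio test on column x1 — row 1: entry -14/3 ≤ 0; row 2: (4/3)/(4/3) = 1; row 3: entry -8/3 ≤ 0. Minimum is 1 at row 2 (x2 leaves); pivot element 4/3.
Pivot on row 2; the z-row RHS becomes 4/3 − (-14/3)·1 = 6.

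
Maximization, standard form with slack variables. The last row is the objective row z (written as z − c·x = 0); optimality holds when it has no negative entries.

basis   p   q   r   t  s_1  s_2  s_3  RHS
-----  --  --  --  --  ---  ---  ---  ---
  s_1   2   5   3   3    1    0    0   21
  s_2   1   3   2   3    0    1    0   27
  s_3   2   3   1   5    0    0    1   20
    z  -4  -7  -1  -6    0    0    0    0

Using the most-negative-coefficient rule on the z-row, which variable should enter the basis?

Negative z-row entries: p: -4, q: -7, r: -1, t: -6.
The most negative is -7 in column q, so q enters.

q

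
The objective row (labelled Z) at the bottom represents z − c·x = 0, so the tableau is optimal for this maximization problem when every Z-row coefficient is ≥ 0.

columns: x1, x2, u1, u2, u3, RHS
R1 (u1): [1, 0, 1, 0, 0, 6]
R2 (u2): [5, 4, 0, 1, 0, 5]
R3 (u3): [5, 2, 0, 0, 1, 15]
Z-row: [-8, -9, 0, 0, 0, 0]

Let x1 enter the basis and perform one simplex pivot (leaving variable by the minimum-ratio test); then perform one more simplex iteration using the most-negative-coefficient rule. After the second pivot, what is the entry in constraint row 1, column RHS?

Ratio test on column x1 — row 1: 6/1 = 6; row 2: 5/5 = 1; row 3: 15/5 = 3. Minimum is 1 at row 2 (u2 leaves); pivot element 5.
Divide row 2 by 5; eliminate column x1 from the other rows.
Second iteration: most negative Z-row entry is -13/5 in column x2, so x2 enters.
Ratio test on column x2 — row 1: entry -4/5 ≤ 0; row 2: 1/(4/5) = 5/4; row 3: entry -2 ≤ 0. Minimum is 5/4 at row 2 (x1 leaves); pivot element 4/5.
Divide row 2 by 4/5; eliminate column x2 from the other rows.
After both pivots, the entry at constraint row 1, column RHS is 6.

6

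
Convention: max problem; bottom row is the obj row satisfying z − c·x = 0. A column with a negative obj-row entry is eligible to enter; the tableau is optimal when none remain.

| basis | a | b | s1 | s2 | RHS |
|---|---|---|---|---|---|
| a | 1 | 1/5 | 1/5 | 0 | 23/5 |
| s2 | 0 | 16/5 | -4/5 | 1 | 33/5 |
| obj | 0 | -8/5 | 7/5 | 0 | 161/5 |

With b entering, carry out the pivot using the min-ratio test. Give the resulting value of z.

71/2

Ratio test on column b — row 1: (23/5)/(1/5) = 23; row 2: (33/5)/(16/5) = 33/16. Minimum is 33/16 at row 2 (s2 leaves); pivot element 16/5.
Pivot on row 2; the obj-row RHS becomes 161/5 − (-8/5)·(33/16) = 71/2.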